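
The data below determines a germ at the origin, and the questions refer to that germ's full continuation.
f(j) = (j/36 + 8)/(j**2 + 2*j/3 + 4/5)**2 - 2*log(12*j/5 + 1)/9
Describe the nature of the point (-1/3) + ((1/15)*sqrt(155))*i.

The point is a pole of order 2.

The denominator factor j**2 + 2*j/3 + 4/5 vanishes at (-1/3) + ((1/15)*sqrt(155))*i and appears to the power 2; the numerator there equals (863/108) + ((1/540)*sqrt(155))*i, nonzero, and no other factor vanishes.
The branch terms are analytic at this point.
Hence a pole whose order is the multiplicity, 2.


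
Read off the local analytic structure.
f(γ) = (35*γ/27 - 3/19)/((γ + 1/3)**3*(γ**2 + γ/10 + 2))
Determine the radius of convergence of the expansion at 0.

Denominator factor (γ + 1/3)^3: pole of order 3 at -1/3, modulus 1/3.
Denominator factor (γ**2 + γ/10 + 2): discriminant -799/100, complex-conjugate roots (-1/20) + ((1/20)*sqrt(799))*i and (-1/20) - ((1/20)*sqrt(799))*i; poles of order 1, moduli sqrt(2) and sqrt(2).
The radius of convergence is the smallest modulus among the singular points: 1/3.

The radius of convergence is 1/3.


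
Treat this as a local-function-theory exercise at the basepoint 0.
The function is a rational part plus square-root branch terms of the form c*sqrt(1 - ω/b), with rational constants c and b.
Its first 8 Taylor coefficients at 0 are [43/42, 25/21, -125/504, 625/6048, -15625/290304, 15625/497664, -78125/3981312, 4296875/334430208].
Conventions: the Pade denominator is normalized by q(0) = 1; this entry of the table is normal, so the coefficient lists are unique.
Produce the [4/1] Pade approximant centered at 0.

Taylor coefficients needed (read off): a_0 = 43/42, a_1 = 25/21, a_2 = -125/504, a_3 = 625/6048, a_4 = -15625/290304, a_5 = 15625/497664.
Write the denominator as Q(ω) = 1 + q1*ω. Requiring Q*f - P = O(ω^6) with deg P <= 4 kills the coefficients of ω^5..ω^5 in Q*f:
  ω^5: a_5 + q1*a_4 = 0, i.e. 15625/497664 + (-15625/290304)*q1 = 0.
Solving this linear system: q1 = 7/12.
The numerator is Q*f truncated at degree 4: P0 = a_0 = 43/42; P1 = a_1 + q1*a_0 = 901/504; P2 = a_2 + q1*a_1 = 25/56; P3 = a_3 + q1*a_2 = -125/3024; P4 = a_4 + q1*a_3 = 625/96768.

The Pade approximant has numerator coefficients [43/42, 901/504, 25/56, -125/3024, 625/96768]; denominator coefficients [1, 7/12].


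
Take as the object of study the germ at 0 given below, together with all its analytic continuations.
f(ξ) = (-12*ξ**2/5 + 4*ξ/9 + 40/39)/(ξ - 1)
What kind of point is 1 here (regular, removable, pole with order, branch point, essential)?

The point is a pole of order 1.

The denominator factor ξ - 1 vanishes at 1 and appears to the power 1; the numerator there equals -544/585, nonzero, and no other factor vanishes.
Hence a pole whose order is the multiplicity, 1.


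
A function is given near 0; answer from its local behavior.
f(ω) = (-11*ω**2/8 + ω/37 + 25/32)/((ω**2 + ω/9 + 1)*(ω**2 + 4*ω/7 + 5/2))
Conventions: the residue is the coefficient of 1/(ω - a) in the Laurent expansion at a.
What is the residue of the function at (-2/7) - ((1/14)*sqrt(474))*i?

The residue is (3396897/22417264) - ((139480761/3541927712)*sqrt(474))*i.

The factor ω**2 + 4*ω/7 + 5/2 splits as (ω - a)(ω - a') with a = (-2/7) - ((1/14)*sqrt(474))*i, a' = (-2/7) + ((1/14)*sqrt(474))*i. At the order-1 pole a set g(ω) = (ω - a)*f(ω) = [(-11*ω**2/8 + ω/37 + 25/32)/(ω**2 + ω/9 + 1)] / (ω - a').
Simple pole: residue = g(a) at a = (-2/7) - ((1/14)*sqrt(474))*i, which is (3396897/22417264) - ((139480761/3541927712)*sqrt(474))*i.


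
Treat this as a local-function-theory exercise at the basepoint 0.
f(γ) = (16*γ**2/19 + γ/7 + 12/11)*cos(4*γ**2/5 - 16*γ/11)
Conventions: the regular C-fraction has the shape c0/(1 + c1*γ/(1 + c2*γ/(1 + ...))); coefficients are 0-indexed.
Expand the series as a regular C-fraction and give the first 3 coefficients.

Taylor coefficients (expand at 0): a_0 = 12/11, a_1 = 1/7, a_2 = -7888/25289.
c0 = a_0 = 12/11. Peel one level at a time: if S = 1 + c*γ/S' with S'(0) = 1, then c is the γ-coefficient of S and S' = c*γ/(S - 1).
S_1 = c0/f = 1 + (-11/84)*γ + (4916323/16221744)*γ^2 + ...; c1 = -11/84.
S_2 = c1*γ/(S_1 - 1) = 1 + (4916323/2124276)*γ + ...; c2 = 4916323/2124276.

The regular C-fraction coefficients are [12/11, -11/84, 4916323/2124276].


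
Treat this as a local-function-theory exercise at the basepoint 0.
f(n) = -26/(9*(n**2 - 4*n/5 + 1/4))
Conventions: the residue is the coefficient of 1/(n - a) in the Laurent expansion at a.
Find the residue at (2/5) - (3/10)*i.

The residue is -(130/27)*i.

The factor n**2 - 4*n/5 + 1/4 splits as (n - a)(n - a') with a = (2/5) - (3/10)*i, a' = (2/5) + (3/10)*i. At the order-1 pole a set g(n) = (n - a)*f(n) = [-26/9] / (n - a').
Simple pole: residue = g(a) at a = (2/5) - (3/10)*i, which is -(130/27)*i.


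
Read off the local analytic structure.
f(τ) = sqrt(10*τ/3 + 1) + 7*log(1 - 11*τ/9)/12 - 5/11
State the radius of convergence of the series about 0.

Branch term (1)*sqrt(1 - τ/(-3/10)): its argument vanishes at τ = -3/10, a square-root branch point, modulus 3/10.
Branch term (7/12)*log(1 - τ/(9/11)): its argument vanishes at τ = 9/11, a logarithmic branch point, modulus 9/11.
The radius of convergence is the smallest modulus among the singular points: 3/10.

The radius of convergence is 3/10.


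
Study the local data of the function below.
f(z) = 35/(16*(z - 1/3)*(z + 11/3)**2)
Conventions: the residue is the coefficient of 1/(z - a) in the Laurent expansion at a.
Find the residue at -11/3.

The residue is -35/256.

At the order-2 pole -11/3 set g(z) = (z - (-11/3))^2*f(z) = 35/(16*(z - 1/3)).
Order-2 pole: residue = g'(a); g'(-11/3) = -35/256, so the residue is -35/256.


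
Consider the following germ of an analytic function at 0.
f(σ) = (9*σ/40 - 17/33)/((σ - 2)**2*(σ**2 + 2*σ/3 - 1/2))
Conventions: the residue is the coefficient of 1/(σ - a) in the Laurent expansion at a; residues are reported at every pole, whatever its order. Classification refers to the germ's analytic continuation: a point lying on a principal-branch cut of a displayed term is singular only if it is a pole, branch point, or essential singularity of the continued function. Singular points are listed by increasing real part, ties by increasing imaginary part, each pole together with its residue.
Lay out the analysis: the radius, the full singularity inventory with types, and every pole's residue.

Radius of convergence at 0: -1/3 + (1/6)*sqrt(22).
At -1/3 - (1/6)*sqrt(22): a pole of order 1; residue -11021/370040 + (13933/814088)*sqrt(22).
At -1/3 + (1/6)*sqrt(22): a pole of order 1; residue -11021/370040 - (13933/814088)*sqrt(22).
At 2: a pole of order 2; residue 11021/185020.

Denominator factor (σ - 2)^2: pole of order 2 at 2, modulus 2.
Denominator factor (σ**2 + 2*σ/3 - 1/2): discriminant 22/9, real irrational roots -1/3 + (1/6)*sqrt(22) and -1/3 - (1/6)*sqrt(22); poles of order 1, moduli -1/3 + (1/6)*sqrt(22) and 1/3 + (1/6)*sqrt(22).
The radius of convergence is the smallest modulus among the singular points: -1/3 + (1/6)*sqrt(22).
The factor σ**2 + 2*σ/3 - 1/2 splits as (σ - a)(σ - a') with a = -1/3 - (1/6)*sqrt(22), a' = -1/3 + (1/6)*sqrt(22). At the order-1 pole a set g(σ) = (σ - a)*f(σ) = [(9*σ/40 - 17/33)/(σ - 2)**2] / (σ - a').
Simple pole: residue = g(a) at a = -1/3 - (1/6)*sqrt(22), which is -11021/370040 + (13933/814088)*sqrt(22).
The factor σ**2 + 2*σ/3 - 1/2 splits as (σ - a)(σ - a') with a = -1/3 + (1/6)*sqrt(22), a' = -1/3 - (1/6)*sqrt(22). At the order-1 pole a set g(σ) = (σ - a)*f(σ) = [(9*σ/40 - 17/33)/(σ - 2)**2] / (σ - a').
Simple pole: residue = g(a) at a = -1/3 + (1/6)*sqrt(22), which is -11021/370040 - (13933/814088)*sqrt(22).
At the order-2 pole 2 set g(σ) = (σ - (2))^2*f(σ) = (9*σ/40 - 17/33)/(σ**2 + 2*σ/3 - 1/2).
Order-2 pole: residue = g'(a); g'(2) = 11021/185020, so the residue is 11021/185020.
List the singular points by increasing real part (a conjugate pair: the negative imaginary part first).


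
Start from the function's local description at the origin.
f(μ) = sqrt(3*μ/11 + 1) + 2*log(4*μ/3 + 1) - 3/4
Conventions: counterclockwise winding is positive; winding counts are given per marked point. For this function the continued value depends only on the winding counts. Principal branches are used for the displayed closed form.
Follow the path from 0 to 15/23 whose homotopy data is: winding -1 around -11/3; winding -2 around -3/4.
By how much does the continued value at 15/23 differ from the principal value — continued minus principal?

The rational part is single-valued and drops out of the difference; each branch term changes only by its own monodromy.
(2)*log(1 - μ/(-3/4)): each positive loop around -3/4 adds 2*pi*i to the log, so winding -2 contributes (2)*(-2)*2*pi*i = -(8)*pi*i.
(1)*sqrt(1 - μ/(-11/3)): winding -1 is odd, the square root flips sign, contributing -2*(1)*sqrt(1 - (15/23)/(-11/3)) = -2*(1)*sqrt(298/253) = -(2/253)*sqrt(75394).
Summing the contributions at μ = 15/23 gives (-(2/253)*sqrt(75394)) - ((8)*pi)*i.

Continued minus principal equals (-(2/253)*sqrt(75394)) - ((8)*pi)*i.


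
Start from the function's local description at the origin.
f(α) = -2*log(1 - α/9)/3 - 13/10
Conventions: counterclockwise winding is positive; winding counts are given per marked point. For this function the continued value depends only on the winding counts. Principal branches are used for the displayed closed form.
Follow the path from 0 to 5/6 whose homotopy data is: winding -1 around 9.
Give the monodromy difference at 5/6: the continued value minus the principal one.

The rational part is single-valued and drops out of the difference; each branch term changes only by its own monodromy.
(-2/3)*log(1 - α/(9)): each positive loop around 9 adds 2*pi*i to the log, so winding -1 contributes (-2/3)*(-1)*2*pi*i = (4/3)*pi*i.
Summing the contributions at α = 5/6 gives (4/3)*pi*i.

Continued minus principal equals (4/3)*pi*i.


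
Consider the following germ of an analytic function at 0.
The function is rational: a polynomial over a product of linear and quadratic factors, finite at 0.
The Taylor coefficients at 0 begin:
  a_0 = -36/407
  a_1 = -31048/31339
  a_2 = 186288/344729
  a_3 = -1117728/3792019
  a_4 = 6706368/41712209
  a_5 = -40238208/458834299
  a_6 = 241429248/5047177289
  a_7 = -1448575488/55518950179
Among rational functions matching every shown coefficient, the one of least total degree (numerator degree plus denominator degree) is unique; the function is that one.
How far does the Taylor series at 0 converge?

The radius of convergence is 11/6.

No rational of total degree below 2 reproduces all 8 coefficients; solving the [1/1] Pade equations on them gives f(u) = (-40*u/21 - 6/37)/(u + 11/6), whose expansion matches every shown term.
Denominator factor (u + 11/6): pole of order 1 at -11/6, modulus 11/6.
The radius of convergence is the smallest modulus among the singular points: 11/6.


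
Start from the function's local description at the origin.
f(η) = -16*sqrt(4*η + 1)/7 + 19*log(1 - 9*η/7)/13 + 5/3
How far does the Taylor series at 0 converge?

Branch term (19/13)*log(1 - η/(7/9)): its argument vanishes at η = 7/9, a logarithmic branch point, modulus 7/9.
Branch term (-16/7)*sqrt(1 - η/(-1/4)): its argument vanishes at η = -1/4, a square-root branch point, modulus 1/4.
The radius of convergence is the smallest modulus among the singular points: 1/4.

The radius of convergence is 1/4.


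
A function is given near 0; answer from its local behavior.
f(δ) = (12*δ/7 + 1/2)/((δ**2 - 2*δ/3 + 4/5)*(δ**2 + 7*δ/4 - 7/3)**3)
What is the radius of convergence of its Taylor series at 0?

The radius of convergence is -7/8 + (1/24)*sqrt(1785).

Denominator factor (δ**2 - 2*δ/3 + 4/5): discriminant -124/45, complex-conjugate roots (1/3) + ((1/15)*sqrt(155))*i and (1/3) - ((1/15)*sqrt(155))*i; poles of order 1, moduli (2/5)*sqrt(5) and (2/5)*sqrt(5).
Denominator factor (δ**2 + 7*δ/4 - 7/3)^3: discriminant 595/48, real irrational roots -7/8 + (1/24)*sqrt(1785) and -7/8 - (1/24)*sqrt(1785); poles of order 3, moduli -7/8 + (1/24)*sqrt(1785) and 7/8 + (1/24)*sqrt(1785).
The radius of convergence is the smallest modulus among the singular points: -7/8 + (1/24)*sqrt(1785).


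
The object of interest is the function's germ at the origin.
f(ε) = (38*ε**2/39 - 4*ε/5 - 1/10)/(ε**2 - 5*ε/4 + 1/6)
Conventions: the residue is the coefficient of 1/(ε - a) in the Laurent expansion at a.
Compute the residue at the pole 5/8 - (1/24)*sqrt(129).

The factor ε**2 - 5*ε/4 + 1/6 splits as (ε - a)(ε - a') with a = 5/8 - (1/24)*sqrt(129), a' = 5/8 + (1/24)*sqrt(129). At the order-1 pole a set g(ε) = (ε - a)*f(ε) = [38*ε**2/39 - 4*ε/5 - 1/10] / (ε - a').
Simple pole: residue = g(a) at a = 5/8 - (1/24)*sqrt(129), which is 163/780 + (11/100620)*sqrt(129).

The residue is 163/780 + (11/100620)*sqrt(129).


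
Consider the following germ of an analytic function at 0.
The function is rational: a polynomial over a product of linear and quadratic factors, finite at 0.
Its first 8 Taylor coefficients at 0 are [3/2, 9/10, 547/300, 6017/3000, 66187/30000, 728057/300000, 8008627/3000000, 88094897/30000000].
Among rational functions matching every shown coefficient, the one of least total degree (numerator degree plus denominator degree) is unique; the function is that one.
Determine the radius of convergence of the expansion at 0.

The radius of convergence is 10/11.

No rational of total degree below 3 reproduces all 8 coefficients; solving the [2/1] Pade equations on them gives f(θ) = (-25*θ**2/33 + 15*θ/22 - 15/11)/(θ - 10/11), whose expansion matches every shown term.
Denominator factor (θ - 10/11): pole of order 1 at 10/11, modulus 10/11.
The radius of convergence is the smallest modulus among the singular points: 10/11.


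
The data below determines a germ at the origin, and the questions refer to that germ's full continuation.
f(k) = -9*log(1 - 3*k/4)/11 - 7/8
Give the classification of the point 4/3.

The term (-9/11)*log(1 - k/(4/3)) has argument 1 - 4/3/(4/3) = 0 at 4/3: a logarithmic (infinitely-sheeted) branch point; the remaining terms are analytic or single-valued there.

The point is a logarithmic branch point.


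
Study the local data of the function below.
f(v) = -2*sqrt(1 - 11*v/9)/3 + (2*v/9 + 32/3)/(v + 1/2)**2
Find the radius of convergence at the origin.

The radius of convergence is 1/2.

Denominator factor (v + 1/2)^2: pole of order 2 at -1/2, modulus 1/2.
Branch term (-2/3)*sqrt(1 - v/(9/11)): its argument vanishes at v = 9/11, a square-root branch point, modulus 9/11.
The radius of convergence is the smallest modulus among the singular points: 1/2.


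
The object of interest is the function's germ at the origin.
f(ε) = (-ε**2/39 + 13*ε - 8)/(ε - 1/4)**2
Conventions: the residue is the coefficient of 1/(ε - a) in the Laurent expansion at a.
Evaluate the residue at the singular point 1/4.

At the order-2 pole 1/4 set g(ε) = (ε - (1/4))^2*f(ε) = -ε**2/39 + 13*ε - 8.
Order-2 pole: residue = g'(a); g'(1/4) = 1013/78, so the residue is 1013/78.

The residue is 1013/78.


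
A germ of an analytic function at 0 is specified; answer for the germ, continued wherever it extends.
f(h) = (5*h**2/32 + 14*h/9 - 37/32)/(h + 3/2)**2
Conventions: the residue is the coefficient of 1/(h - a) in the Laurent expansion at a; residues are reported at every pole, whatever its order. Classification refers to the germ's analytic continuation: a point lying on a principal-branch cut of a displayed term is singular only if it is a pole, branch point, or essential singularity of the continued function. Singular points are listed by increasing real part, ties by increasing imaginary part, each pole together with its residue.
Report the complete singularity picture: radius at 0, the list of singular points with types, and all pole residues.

Radius of convergence at 0: 3/2.
At -3/2: a pole of order 2; residue 313/288.

Denominator factor (h + 3/2)^2: pole of order 2 at -3/2, modulus 3/2.
The radius of convergence is the smallest modulus among the singular points: 3/2.
At the order-2 pole -3/2 set g(h) = (h - (-3/2))^2*f(h) = 5*h**2/32 + 14*h/9 - 37/32.
Order-2 pole: residue = g'(a); g'(-3/2) = 313/288, so the residue is 313/288.


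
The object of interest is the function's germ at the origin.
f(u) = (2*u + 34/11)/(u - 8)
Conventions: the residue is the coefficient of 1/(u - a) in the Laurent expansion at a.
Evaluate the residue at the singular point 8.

The residue is 210/11.

At the order-1 pole 8 set g(u) = (u - (8))*f(u) = 2*u + 34/11.
Simple pole: residue = g(a) at a = 8, which is 210/11.


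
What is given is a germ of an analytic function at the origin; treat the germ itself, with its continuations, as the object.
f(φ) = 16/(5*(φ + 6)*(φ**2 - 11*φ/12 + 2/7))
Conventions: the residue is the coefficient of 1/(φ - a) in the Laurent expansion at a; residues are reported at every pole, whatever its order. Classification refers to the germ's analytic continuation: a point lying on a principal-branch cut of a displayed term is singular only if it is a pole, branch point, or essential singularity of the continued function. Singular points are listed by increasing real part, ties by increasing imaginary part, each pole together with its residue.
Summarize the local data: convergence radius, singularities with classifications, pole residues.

Radius of convergence at 0: (1/7)*sqrt(14).
At -6: a pole of order 1; residue 224/2925.
At (11/24) - ((1/168)*sqrt(2135))*i: a pole of order 1; residue (-112/2925) + ((3472/178425)*sqrt(2135))*i.
At (11/24) + ((1/168)*sqrt(2135))*i: a pole of order 1; residue (-112/2925) - ((3472/178425)*sqrt(2135))*i.

Denominator factor (φ**2 - 11*φ/12 + 2/7): discriminant -305/1008, complex-conjugate roots (11/24) + ((1/168)*sqrt(2135))*i and (11/24) - ((1/168)*sqrt(2135))*i; poles of order 1, moduli (1/7)*sqrt(14) and (1/7)*sqrt(14).
Denominator factor (φ + 6): pole of order 1 at -6, modulus 6.
The radius of convergence is the smallest modulus among the singular points: (1/7)*sqrt(14).
At the order-1 pole -6 set g(φ) = (φ - (-6))*f(φ) = 16/(5*(φ**2 - 11*φ/12 + 2/7)).
Simple pole: residue = g(a) at a = -6, which is 224/2925.
The factor φ**2 - 11*φ/12 + 2/7 splits as (φ - a)(φ - a') with a = (11/24) - ((1/168)*sqrt(2135))*i, a' = (11/24) + ((1/168)*sqrt(2135))*i. At the order-1 pole a set g(φ) = (φ - a)*f(φ) = [16/(5*(φ + 6))] / (φ - a').
Simple pole: residue = g(a) at a = (11/24) - ((1/168)*sqrt(2135))*i, which is (-112/2925) + ((3472/178425)*sqrt(2135))*i.
The factor φ**2 - 11*φ/12 + 2/7 splits as (φ - a)(φ - a') with a = (11/24) + ((1/168)*sqrt(2135))*i, a' = (11/24) - ((1/168)*sqrt(2135))*i. At the order-1 pole a set g(φ) = (φ - a)*f(φ) = [16/(5*(φ + 6))] / (φ - a').
Simple pole: residue = g(a) at a = (11/24) + ((1/168)*sqrt(2135))*i, which is (-112/2925) - ((3472/178425)*sqrt(2135))*i.
List the singular points by increasing real part (a conjugate pair: the negative imaginary part first).


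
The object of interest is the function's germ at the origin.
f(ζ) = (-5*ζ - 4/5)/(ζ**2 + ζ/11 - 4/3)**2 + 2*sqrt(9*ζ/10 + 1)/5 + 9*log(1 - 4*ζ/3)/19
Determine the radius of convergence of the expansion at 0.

The radius of convergence is 3/4.

Denominator factor (ζ**2 + ζ/11 - 4/3)^2: discriminant 1939/363, real irrational roots -1/22 + (1/66)*sqrt(5817) and -1/22 - (1/66)*sqrt(5817); poles of order 2, moduli -1/22 + (1/66)*sqrt(5817) and 1/22 + (1/66)*sqrt(5817).
Branch term (9/19)*log(1 - ζ/(3/4)): its argument vanishes at ζ = 3/4, a logarithmic branch point, modulus 3/4.
Branch term (2/5)*sqrt(1 - ζ/(-10/9)): its argument vanishes at ζ = -10/9, a square-root branch point, modulus 10/9.
The radius of convergence is the smallest modulus among the singular points: 3/4.


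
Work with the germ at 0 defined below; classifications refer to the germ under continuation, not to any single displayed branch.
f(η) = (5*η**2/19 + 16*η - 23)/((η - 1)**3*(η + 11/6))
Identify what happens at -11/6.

The point is a pole of order 1.

The denominator factor η + 11/6 vanishes at -11/6 and appears to the power 1; the numerator there equals -35191/684, nonzero, and no other factor vanishes.
Hence a pole whose order is the multiplicity, 1.


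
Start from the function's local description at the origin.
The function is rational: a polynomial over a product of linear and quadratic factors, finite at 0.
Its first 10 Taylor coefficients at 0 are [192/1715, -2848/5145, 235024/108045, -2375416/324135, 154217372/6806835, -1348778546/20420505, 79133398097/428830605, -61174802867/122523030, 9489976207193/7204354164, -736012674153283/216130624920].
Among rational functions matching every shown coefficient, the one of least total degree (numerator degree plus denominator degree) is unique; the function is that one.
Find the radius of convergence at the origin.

The radius of convergence is -7/18 + (1/18)*sqrt(238).

No rational of total degree below 8 reproduces all 10 coefficients; solving the [1/7] Pade equations on them gives f(z) = (2/15 - 4*z/27)/((z - 6)*(z**2 - 7*z/9 - 7/12)**3), whose expansion matches every shown term.
Denominator factor (z - 6): pole of order 1 at 6, modulus 6.
Denominator factor (z**2 - 7*z/9 - 7/12)^3: discriminant 238/81, real irrational roots 7/18 + (1/18)*sqrt(238) and 7/18 - (1/18)*sqrt(238); poles of order 3, moduli 7/18 + (1/18)*sqrt(238) and -7/18 + (1/18)*sqrt(238).
The radius of convergence is the smallest modulus among the singular points: -7/18 + (1/18)*sqrt(238).


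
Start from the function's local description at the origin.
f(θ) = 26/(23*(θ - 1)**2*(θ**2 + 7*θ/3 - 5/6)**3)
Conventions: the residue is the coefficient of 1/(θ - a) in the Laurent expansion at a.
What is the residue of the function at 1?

At the order-2 pole 1 set g(θ) = (θ - (1))^2*f(θ) = 26/(23*(θ**2 + 7*θ/3 - 5/6)**3).
Order-2 pole: residue = g'(a); g'(1) = -5408/14375, so the residue is -5408/14375.

The residue is -5408/14375.


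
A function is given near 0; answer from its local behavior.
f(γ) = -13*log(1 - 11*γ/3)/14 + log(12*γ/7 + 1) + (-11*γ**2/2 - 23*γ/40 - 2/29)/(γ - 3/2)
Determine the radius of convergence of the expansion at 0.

Denominator factor (γ - 3/2): pole of order 1 at 3/2, modulus 3/2.
Branch term (-13/14)*log(1 - γ/(3/11)): its argument vanishes at γ = 3/11, a logarithmic branch point, modulus 3/11.
Branch term (1)*log(1 - γ/(-7/12)): its argument vanishes at γ = -7/12, a logarithmic branch point, modulus 7/12.
The radius of convergence is the smallest modulus among the singular points: 3/11.

The radius of convergence is 3/11.


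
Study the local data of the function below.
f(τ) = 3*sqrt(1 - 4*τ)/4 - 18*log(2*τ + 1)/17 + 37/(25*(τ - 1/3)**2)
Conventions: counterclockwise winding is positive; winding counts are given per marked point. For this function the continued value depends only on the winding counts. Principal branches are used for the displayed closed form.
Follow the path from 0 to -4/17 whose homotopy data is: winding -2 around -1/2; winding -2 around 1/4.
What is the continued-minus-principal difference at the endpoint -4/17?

Continued minus principal equals (72/17)*pi*i.

The rational part is single-valued and drops out of the difference; each branch term changes only by its own monodromy.
(3/4)*sqrt(1 - τ/(1/4)): winding -2 is even, the square root returns to the same sheet, contribution 0.
(-18/17)*log(1 - τ/(-1/2)): each positive loop around -1/2 adds 2*pi*i to the log, so winding -2 contributes (-18/17)*(-2)*2*pi*i = (72/17)*pi*i.
Summing the contributions at τ = -4/17 gives (72/17)*pi*i.


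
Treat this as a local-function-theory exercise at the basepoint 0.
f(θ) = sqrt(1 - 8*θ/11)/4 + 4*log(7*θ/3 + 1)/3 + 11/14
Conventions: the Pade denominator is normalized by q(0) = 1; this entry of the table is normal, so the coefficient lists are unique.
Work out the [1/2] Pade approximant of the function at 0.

The Pade approximant has numerator coefficients [29/28, 10727998769/2452923396]; denominator coefficients [1, 38157179/29201469, -838214860/2890945431].

Taylor coefficients needed (expand at 0): a_0 = 29/28, a_1 = 299/99, a_2 = -11912/3267, a_3 = 1824188/323433.
Write the denominator as Q(θ) = 1 + q1*θ + q2*θ^2. Requiring Q*f - P = O(θ^4) with deg P <= 1 kills the coefficients of θ^2..θ^3 in Q*f:
  θ^2: a_2 + q1*a_1 + q2*a_0 = 0, i.e. -11912/3267 + (299/99)*q1 + (29/28)*q2 = 0.
  θ^3: a_3 + q1*a_2 + q2*a_1 = 0, i.e. 1824188/323433 + (-11912/3267)*q1 + (299/99)*q2 = 0.
Solving this linear system: q1 = 38157179/29201469, q2 = -838214860/2890945431.
The numerator is Q*f truncated at degree 1: P0 = a_0 = 29/28; P1 = a_1 + q1*a_0 = 10727998769/2452923396.


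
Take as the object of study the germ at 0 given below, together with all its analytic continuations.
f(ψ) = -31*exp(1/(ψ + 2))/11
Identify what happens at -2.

The point is an essential singularity.

The exponent 1/(ψ - (-2)) has a pole at -2, so exp(1/(ψ - (-2))) takes every nonzero value near it: an essential singularity (not a pole of any order).


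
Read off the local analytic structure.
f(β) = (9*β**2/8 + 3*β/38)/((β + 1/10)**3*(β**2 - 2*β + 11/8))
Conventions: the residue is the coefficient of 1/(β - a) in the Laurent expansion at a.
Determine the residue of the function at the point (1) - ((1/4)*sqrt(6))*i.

The factor β**2 - 2*β + 11/8 splits as (β - a)(β - a') with a = (1) - ((1/4)*sqrt(6))*i, a' = (1) + ((1/4)*sqrt(6))*i. At the order-1 pole a set g(β) = (β - a)*f(β) = [(9*β**2/8 + 3*β/38)/(β + 1/10)**3] / (β - a').
Simple pole: residue = g(a) at a = (1) - ((1/4)*sqrt(6))*i, which is (-353839125/1210490494) + ((295477375/1210490494)*sqrt(6))*i.

The residue is (-353839125/1210490494) + ((295477375/1210490494)*sqrt(6))*i.


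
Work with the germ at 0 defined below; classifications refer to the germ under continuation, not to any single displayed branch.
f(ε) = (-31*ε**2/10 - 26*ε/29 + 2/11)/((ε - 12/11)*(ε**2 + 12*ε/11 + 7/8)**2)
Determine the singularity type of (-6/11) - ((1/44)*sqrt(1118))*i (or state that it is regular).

The denominator factor ε**2 + 12*ε/11 + 7/8 vanishes at (-6/11) - ((1/44)*sqrt(1118))*i and appears to the power 2; the numerator there equals (431949/280720) - ((991/17545)*sqrt(1118))*i, nonzero, and no other factor vanishes.
Hence a pole whose order is the multiplicity, 2.

The point is a pole of order 2.


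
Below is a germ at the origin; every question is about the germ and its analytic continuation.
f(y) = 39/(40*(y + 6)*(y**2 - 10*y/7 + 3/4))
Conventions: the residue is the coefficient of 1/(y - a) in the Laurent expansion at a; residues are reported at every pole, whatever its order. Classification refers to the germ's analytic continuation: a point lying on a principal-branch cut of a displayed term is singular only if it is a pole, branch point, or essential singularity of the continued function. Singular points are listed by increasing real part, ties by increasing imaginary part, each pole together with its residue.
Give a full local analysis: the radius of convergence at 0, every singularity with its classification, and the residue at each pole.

Denominator factor (y + 6): pole of order 1 at -6, modulus 6.
Denominator factor (y**2 - 10*y/7 + 3/4): discriminant -47/49, complex-conjugate roots (5/7) + ((1/14)*sqrt(47))*i and (5/7) - ((1/14)*sqrt(47))*i; poles of order 1, moduli (1/2)*sqrt(3) and (1/2)*sqrt(3).
The radius of convergence is the smallest modulus among the singular points: (1/2)*sqrt(3).
At the order-1 pole -6 set g(y) = (y - (-6))*f(y) = 39/(40*(y**2 - 10*y/7 + 3/4)).
Simple pole: residue = g(a) at a = -6, which is 91/4230.
The factor y**2 - 10*y/7 + 3/4 splits as (y - a)(y - a') with a = (5/7) - ((1/14)*sqrt(47))*i, a' = (5/7) + ((1/14)*sqrt(47))*i. At the order-1 pole a set g(y) = (y - a)*f(y) = [39/(40*(y + 6))] / (y - a').
Simple pole: residue = g(a) at a = (5/7) - ((1/14)*sqrt(47))*i, which is (-91/8460) + ((91/4230)*sqrt(47))*i.
The factor y**2 - 10*y/7 + 3/4 splits as (y - a)(y - a') with a = (5/7) + ((1/14)*sqrt(47))*i, a' = (5/7) - ((1/14)*sqrt(47))*i. At the order-1 pole a set g(y) = (y - a)*f(y) = [39/(40*(y + 6))] / (y - a').
Simple pole: residue = g(a) at a = (5/7) + ((1/14)*sqrt(47))*i, which is (-91/8460) - ((91/4230)*sqrt(47))*i.
List the singular points by increasing real part (a conjugate pair: the negative imaginary part first).

Radius of convergence at 0: (1/2)*sqrt(3).
At -6: a pole of order 1; residue 91/4230.
At (5/7) - ((1/14)*sqrt(47))*i: a pole of order 1; residue (-91/8460) + ((91/4230)*sqrt(47))*i.
At (5/7) + ((1/14)*sqrt(47))*i: a pole of order 1; residue (-91/8460) - ((91/4230)*sqrt(47))*i.


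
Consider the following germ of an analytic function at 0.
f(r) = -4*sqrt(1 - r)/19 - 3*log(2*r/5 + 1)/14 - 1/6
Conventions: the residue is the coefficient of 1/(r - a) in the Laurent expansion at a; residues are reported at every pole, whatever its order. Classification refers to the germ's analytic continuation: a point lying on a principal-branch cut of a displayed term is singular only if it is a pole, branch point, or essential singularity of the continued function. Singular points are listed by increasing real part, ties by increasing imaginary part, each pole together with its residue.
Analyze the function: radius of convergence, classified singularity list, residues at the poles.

Branch term (-4/19)*sqrt(1 - r/(1)): its argument vanishes at r = 1, a square-root branch point, modulus 1.
Branch term (-3/14)*log(1 - r/(-5/2)): its argument vanishes at r = -5/2, a logarithmic branch point, modulus 5/2.
The radius of convergence is the smallest modulus among the singular points: 1.
List the singular points by increasing real part (a conjugate pair: the negative imaginary part first).

Radius of convergence at 0: 1.
At -5/2: a logarithmic branch point.
At 1: an algebraic (square-root) branch point.


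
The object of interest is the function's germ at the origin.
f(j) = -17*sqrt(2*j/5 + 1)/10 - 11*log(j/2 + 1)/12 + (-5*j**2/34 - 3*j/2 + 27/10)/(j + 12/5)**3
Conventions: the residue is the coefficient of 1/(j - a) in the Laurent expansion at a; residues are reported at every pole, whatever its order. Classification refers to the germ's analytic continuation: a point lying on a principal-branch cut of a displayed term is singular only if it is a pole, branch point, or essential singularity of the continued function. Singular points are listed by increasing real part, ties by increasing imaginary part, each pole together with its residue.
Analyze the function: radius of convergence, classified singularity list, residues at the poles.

Radius of convergence at 0: 2.
At -5/2: an algebraic (square-root) branch point.
At -12/5: a pole of order 3; residue -5/34.
At -2: a logarithmic branch point.

Denominator factor (j + 12/5)^3: pole of order 3 at -12/5, modulus 12/5.
Branch term (-17/10)*sqrt(1 - j/(-5/2)): its argument vanishes at j = -5/2, a square-root branch point, modulus 5/2.
Branch term (-11/12)*log(1 - j/(-2)): its argument vanishes at j = -2, a logarithmic branch point, modulus 2.
The radius of convergence is the smallest modulus among the singular points: 2.
The branch terms are analytic at -12/5 and contribute nothing to the residue; only the rational part matters.
At the order-3 pole -12/5 set g(j) = (j - (-12/5))^3*(rational part) = -5*j**2/34 - 3*j/2 + 27/10.
Order-3 pole: residue = g''(a)/2; g''(-12/5) = -5/17, so the residue is -5/34.
List the singular points by increasing real part (a conjugate pair: the negative imaginary part first).


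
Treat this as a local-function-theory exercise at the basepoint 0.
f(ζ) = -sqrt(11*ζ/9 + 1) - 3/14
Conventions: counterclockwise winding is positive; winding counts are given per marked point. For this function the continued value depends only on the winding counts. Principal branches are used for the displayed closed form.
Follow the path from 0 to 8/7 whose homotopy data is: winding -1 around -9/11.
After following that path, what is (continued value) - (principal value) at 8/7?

Continued minus principal equals (2/21)*sqrt(1057).

The rational part is single-valued and drops out of the difference; each branch term changes only by its own monodromy.
(-1)*sqrt(1 - ζ/(-9/11)): winding -1 is odd, the square root flips sign, contributing -2*(-1)*sqrt(1 - (8/7)/(-9/11)) = -2*(-1)*sqrt(151/63) = (2/21)*sqrt(1057).
Summing the contributions at ζ = 8/7 gives (2/21)*sqrt(1057).


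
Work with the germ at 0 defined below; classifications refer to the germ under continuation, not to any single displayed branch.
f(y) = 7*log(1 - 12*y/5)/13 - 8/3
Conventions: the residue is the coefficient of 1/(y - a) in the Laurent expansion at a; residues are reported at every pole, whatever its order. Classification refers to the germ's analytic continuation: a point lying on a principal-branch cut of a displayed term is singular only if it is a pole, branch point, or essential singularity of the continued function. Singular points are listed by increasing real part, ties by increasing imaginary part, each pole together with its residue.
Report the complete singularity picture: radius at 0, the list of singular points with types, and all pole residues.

Branch term (7/13)*log(1 - y/(5/12)): its argument vanishes at y = 5/12, a logarithmic branch point, modulus 5/12.
The radius of convergence is the smallest modulus among the singular points: 5/12.

Radius of convergence at 0: 5/12.
At 5/12: a logarithmic branch point.


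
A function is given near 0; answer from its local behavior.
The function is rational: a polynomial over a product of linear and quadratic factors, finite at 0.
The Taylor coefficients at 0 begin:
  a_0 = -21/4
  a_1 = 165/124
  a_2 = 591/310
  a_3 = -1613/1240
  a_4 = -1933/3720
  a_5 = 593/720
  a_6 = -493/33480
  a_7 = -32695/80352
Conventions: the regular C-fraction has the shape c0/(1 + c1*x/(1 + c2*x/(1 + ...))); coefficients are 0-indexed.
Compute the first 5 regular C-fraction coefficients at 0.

Taylor coefficients (read off): a_0 = -21/4, a_1 = 165/124, a_2 = 591/310, a_3 = -1613/1240, a_4 = -1933/3720.
c0 = a_0 = -21/4. Peel one level at a time: if S = 1 + c*x/S' with S'(0) = 1, then c is the x-coefficient of S and S' = c*x/(S - 1).
S_1 = c0/f = 1 + (55/217)*x + (100623/235445)*x^2 + ...; c1 = 55/217.
S_2 = c1*x/(S_1 - 1) = 1 + (-100623/59675)*x + (1374991/453750)*x^2 + ...; c2 = -100623/59675.
S_3 = c2*x/(S_2 - 1) = 1 + (298373047/166027950)*x + (101745209027/1822497863220)*x^2 + ...; c3 = 298373047/166027950.
S_4 = c3*x/(S_3 - 1) = 1 + (-18755/603738)*x + ...; c4 = -18755/603738.

The regular C-fraction coefficients are [-21/4, 55/217, -100623/59675, 298373047/166027950, -18755/603738].


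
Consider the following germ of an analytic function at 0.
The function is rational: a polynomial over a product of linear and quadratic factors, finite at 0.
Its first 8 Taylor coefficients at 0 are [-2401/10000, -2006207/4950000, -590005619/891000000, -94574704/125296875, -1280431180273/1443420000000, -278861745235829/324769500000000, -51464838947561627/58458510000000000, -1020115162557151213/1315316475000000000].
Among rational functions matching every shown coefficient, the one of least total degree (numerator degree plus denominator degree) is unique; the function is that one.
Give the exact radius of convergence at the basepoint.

No rational of total degree below 6 reproduces all 8 coefficients; solving the [1/5] Pade equations on them gives f(r) = (-r/22 - 7/5)/((r - 10/7)**3*(r**2 - 8*r/9 - 2)), whose expansion matches every shown term.
Denominator factor (r - 10/7)^3: pole of order 3 at 10/7, modulus 10/7.
Denominator factor (r**2 - 8*r/9 - 2): discriminant 712/81, real irrational roots 4/9 + (1/9)*sqrt(178) and 4/9 - (1/9)*sqrt(178); poles of order 1, moduli 4/9 + (1/9)*sqrt(178) and -4/9 + (1/9)*sqrt(178).
The radius of convergence is the smallest modulus among the singular points: -4/9 + (1/9)*sqrt(178).

The radius of convergence is -4/9 + (1/9)*sqrt(178).


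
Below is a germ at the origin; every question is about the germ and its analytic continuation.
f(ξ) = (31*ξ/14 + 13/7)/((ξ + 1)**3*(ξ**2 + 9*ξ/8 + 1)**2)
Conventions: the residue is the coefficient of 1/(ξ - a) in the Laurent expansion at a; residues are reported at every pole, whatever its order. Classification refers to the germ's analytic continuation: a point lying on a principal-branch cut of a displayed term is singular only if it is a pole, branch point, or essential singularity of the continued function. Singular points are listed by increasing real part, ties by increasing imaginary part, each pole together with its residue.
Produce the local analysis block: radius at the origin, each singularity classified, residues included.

Denominator factor (ξ + 1)^3: pole of order 3 at -1, modulus 1.
Denominator factor (ξ**2 + 9*ξ/8 + 1)^2: discriminant -175/64, complex-conjugate roots (-9/16) + ((5/16)*sqrt(7))*i and (-9/16) - ((5/16)*sqrt(7))*i; poles of order 2, moduli 1 and 1.
The radius of convergence is the smallest modulus among the singular points: 1.
At the order-3 pole -1 set g(ξ) = (ξ - (-1))^3*f(ξ) = (31*ξ/14 + 13/7)/(ξ**2 + 9*ξ/8 + 1)**2.
Order-3 pole: residue = g''(a)/2; g''(-1) = 26176/2401, so the residue is 13088/2401.
The factor ξ**2 + 9*ξ/8 + 1 splits as (ξ - a)(ξ - a') with a = (-9/16) - ((5/16)*sqrt(7))*i, a' = (-9/16) + ((5/16)*sqrt(7))*i. At the order-2 pole a set g(ξ) = (ξ - a)^2*f(ξ) = [(31*ξ/14 + 13/7)/(ξ + 1)**3] / (ξ - a')^2.
Order-2 pole: residue = g'(a); g'((-9/16) - ((5/16)*sqrt(7))*i) = (-6544/2401) - ((20464/300125)*sqrt(7))*i, so the residue is (-6544/2401) - ((20464/300125)*sqrt(7))*i.
The factor ξ**2 + 9*ξ/8 + 1 splits as (ξ - a)(ξ - a') with a = (-9/16) + ((5/16)*sqrt(7))*i, a' = (-9/16) - ((5/16)*sqrt(7))*i. At the order-2 pole a set g(ξ) = (ξ - a)^2*f(ξ) = [(31*ξ/14 + 13/7)/(ξ + 1)**3] / (ξ - a')^2.
Order-2 pole: residue = g'(a); g'((-9/16) + ((5/16)*sqrt(7))*i) = (-6544/2401) + ((20464/300125)*sqrt(7))*i, so the residue is (-6544/2401) + ((20464/300125)*sqrt(7))*i.
List the singular points by increasing real part (a conjugate pair: the negative imaginary part first).

Radius of convergence at 0: 1.
At -1: a pole of order 3; residue 13088/2401.
At (-9/16) - ((5/16)*sqrt(7))*i: a pole of order 2; residue (-6544/2401) - ((20464/300125)*sqrt(7))*i.
At (-9/16) + ((5/16)*sqrt(7))*i: a pole of order 2; residue (-6544/2401) + ((20464/300125)*sqrt(7))*i.


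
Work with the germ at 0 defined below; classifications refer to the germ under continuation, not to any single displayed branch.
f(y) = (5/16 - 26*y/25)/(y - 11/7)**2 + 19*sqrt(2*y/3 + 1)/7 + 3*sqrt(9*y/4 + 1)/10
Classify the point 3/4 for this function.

The point is a regular point.

Denominator factors: y - 11/7 = -23/28 at y = 3/4 — none vanishes.
Branch term sqrt(1 - y/(-3/2)): argument at 3/4 is 3/2, nonzero, so 3/4 is not its branch point (a point on a principal cut is still regular for the continued germ).
Branch term sqrt(1 - y/(-4/9)): argument at 3/4 is 43/16, nonzero, so 3/4 is not its branch point (a point on a principal cut is still regular for the continued germ).
So the germ continues analytically to 3/4.


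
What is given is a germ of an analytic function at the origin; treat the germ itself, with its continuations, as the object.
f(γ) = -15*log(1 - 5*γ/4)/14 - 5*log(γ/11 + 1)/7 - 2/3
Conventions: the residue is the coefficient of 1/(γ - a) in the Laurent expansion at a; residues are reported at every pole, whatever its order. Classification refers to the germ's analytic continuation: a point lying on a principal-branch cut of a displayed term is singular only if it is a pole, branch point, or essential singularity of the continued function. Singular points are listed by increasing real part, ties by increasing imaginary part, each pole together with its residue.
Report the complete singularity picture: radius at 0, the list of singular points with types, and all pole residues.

Radius of convergence at 0: 4/5.
At -11: a logarithmic branch point.
At 4/5: a logarithmic branch point.

Branch term (-15/14)*log(1 - γ/(4/5)): its argument vanishes at γ = 4/5, a logarithmic branch point, modulus 4/5.
Branch term (-5/7)*log(1 - γ/(-11)): its argument vanishes at γ = -11, a logarithmic branch point, modulus 11.
The radius of convergence is the smallest modulus among the singular points: 4/5.
List the singular points by increasing real part (a conjugate pair: the negative imaginary part first).
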